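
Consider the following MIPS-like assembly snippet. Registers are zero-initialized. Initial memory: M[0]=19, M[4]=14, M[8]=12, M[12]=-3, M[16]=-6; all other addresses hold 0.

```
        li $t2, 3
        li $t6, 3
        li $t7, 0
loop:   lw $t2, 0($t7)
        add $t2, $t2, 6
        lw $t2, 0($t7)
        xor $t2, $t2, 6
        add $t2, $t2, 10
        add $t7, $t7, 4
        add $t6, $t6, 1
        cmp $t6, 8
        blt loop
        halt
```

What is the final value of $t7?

$t2=3
$t6=3
$t7=0
$t2=M[0]=19
$t2=19+6=25
$t2=M[0]=19
$t2=19^6=21
$t2=21+10=31
$t7=0+4=4
$t6=3+1=4
cmp $t6, 8  (cmp 4,8)
blt loop: taken
$t2=M[4]=14
$t2=14+6=20
$t2=M[4]=14
$t2=14^6=8
$t2=8+10=18
$t7=4+4=8
$t6=4+1=5
cmp $t6, 8  (cmp 5,8)
blt loop: taken
$t2=M[8]=12
$t2=12+6=18
$t2=M[8]=12
$t2=12^6=10
$t2=10+10=20
$t7=8+4=12
$t6=5+1=6
cmp $t6, 8  (cmp 6,8)
blt loop: taken
$t2=M[12]=-3
$t2=(-3)+6=3
$t2=M[12]=-3
$t2=(-3)^6=-5
$t2=(-5)+10=5
$t7=12+4=16
$t6=6+1=7
cmp $t6, 8  (cmp 7,8)
blt loop: taken
$t2=M[16]=-6
$t2=(-6)+6=0
$t2=M[16]=-6
$t2=(-6)^6=-4
$t2=(-4)+10=6
$t7=16+4=20
$t6=7+1=8
cmp $t6, 8  (cmp 8,8)
blt loop: not taken
halt.

20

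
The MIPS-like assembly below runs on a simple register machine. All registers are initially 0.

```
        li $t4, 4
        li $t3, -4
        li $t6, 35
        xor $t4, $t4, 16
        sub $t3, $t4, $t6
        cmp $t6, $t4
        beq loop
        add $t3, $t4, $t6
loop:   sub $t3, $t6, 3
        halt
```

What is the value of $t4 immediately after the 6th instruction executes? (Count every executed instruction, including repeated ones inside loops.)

20

li $t4, 4 → $t4=4
li $t3, -4 → $t3=-4
li $t6, 35 → $t6=35
xor $t4, $t4, 16 → $t4=4^16=20
sub $t3, $t4, $t6 → $t3=20-35=-15
cmp $t6, $t4  (cmp 35,20)
After step 6: $t4 = 20.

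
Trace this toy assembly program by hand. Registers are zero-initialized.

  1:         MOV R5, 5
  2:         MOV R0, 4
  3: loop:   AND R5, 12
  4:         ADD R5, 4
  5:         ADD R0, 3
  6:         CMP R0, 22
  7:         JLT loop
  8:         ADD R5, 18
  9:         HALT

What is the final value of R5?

30

MOV R5, 5 → R5=5
MOV R0, 4 → R0=4
AND R5, 12 → R5=5&12=4
ADD R5, 4 → R5=4+4=8
ADD R0, 3 → R0=4+3=7
CMP R0, 22  (cmp 7,22)
JLT loop: taken
AND R5, 12 → R5=8&12=8
ADD R5, 4 → R5=8+4=12
ADD R0, 3 → R0=7+3=10
CMP R0, 22  (cmp 10,22)
JLT loop: taken
AND R5, 12 → R5=12&12=12
ADD R5, 4 → R5=12+4=16
ADD R0, 3 → R0=10+3=13
CMP R0, 22  (cmp 13,22)
JLT loop: taken
AND R5, 12 → R5=16&12=0
ADD R5, 4 → R5=0+4=4
ADD R0, 3 → R0=13+3=16
CMP R0, 22  (cmp 16,22)
JLT loop: taken
AND R5, 12 → R5=4&12=4
ADD R5, 4 → R5=4+4=8
ADD R0, 3 → R0=16+3=19
CMP R0, 22  (cmp 19,22)
JLT loop: taken
AND R5, 12 → R5=8&12=8
ADD R5, 4 → R5=8+4=12
ADD R0, 3 → R0=19+3=22
CMP R0, 22  (cmp 22,22)
JLT loop: not taken
ADD R5, 18 → R5=12+18=30
halt.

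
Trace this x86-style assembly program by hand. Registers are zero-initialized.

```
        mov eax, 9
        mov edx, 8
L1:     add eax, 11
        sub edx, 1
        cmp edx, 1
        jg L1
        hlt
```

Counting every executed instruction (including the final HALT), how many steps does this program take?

31

eax=9
edx=8
eax=9+11=20
edx=8-1=7
cmp edx, 1  (cmp 7,1)
jg L1: taken
eax=20+11=31
edx=7-1=6
cmp edx, 1  (cmp 6,1)
jg L1: taken
eax=31+11=42
edx=6-1=5
cmp edx, 1  (cmp 5,1)
jg L1: taken
eax=42+11=53
edx=5-1=4
cmp edx, 1  (cmp 4,1)
jg L1: taken
eax=53+11=64
edx=4-1=3
cmp edx, 1  (cmp 3,1)
jg L1: taken
eax=64+11=75
edx=3-1=2
cmp edx, 1  (cmp 2,1)
jg L1: taken
eax=75+11=86
edx=2-1=1
cmp edx, 1  (cmp 1,1)
jg L1: not taken
halt.
Total executed instructions: 31.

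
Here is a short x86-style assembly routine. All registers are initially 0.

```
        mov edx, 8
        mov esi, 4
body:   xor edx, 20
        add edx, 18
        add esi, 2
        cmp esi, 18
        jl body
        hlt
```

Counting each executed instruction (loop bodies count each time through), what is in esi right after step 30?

16

mov edx, 8 → edx=8
mov esi, 4 → esi=4
xor edx, 20 → edx=8^20=28
add edx, 18 → edx=28+18=46
add esi, 2 → esi=4+2=6
cmp esi, 18  (cmp 6,18)
jl body: taken
xor edx, 20 → edx=46^20=58
add edx, 18 → edx=58+18=76
add esi, 2 → esi=6+2=8
cmp esi, 18  (cmp 8,18)
jl body: taken
xor edx, 20 → edx=76^20=88
add edx, 18 → edx=88+18=106
add esi, 2 → esi=8+2=10
cmp esi, 18  (cmp 10,18)
jl body: taken
xor edx, 20 → edx=106^20=126
add edx, 18 → edx=126+18=144
add esi, 2 → esi=10+2=12
cmp esi, 18  (cmp 12,18)
jl body: taken
xor edx, 20 → edx=144^20=132
add edx, 18 → edx=132+18=150
add esi, 2 → esi=12+2=14
cmp esi, 18  (cmp 14,18)
jl body: taken
xor edx, 20 → edx=150^20=130
add edx, 18 → edx=130+18=148
add esi, 2 → esi=14+2=16
After step 30: esi = 16.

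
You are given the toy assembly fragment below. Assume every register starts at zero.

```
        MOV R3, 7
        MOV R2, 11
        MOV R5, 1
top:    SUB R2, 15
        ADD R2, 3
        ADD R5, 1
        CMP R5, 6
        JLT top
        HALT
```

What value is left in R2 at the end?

after MOV R3, 7: R3=7
after MOV R2, 11: R2=11
after MOV R5, 1: R5=1
after SUB R2, 15: R2=11-15=-4
after ADD R2, 3: R2=(-4)+3=-1
after ADD R5, 1: R5=1+1=2
CMP R5, 6  (cmp 2,6)
JLT top: taken
after SUB R2, 15: R2=(-1)-15=-16
after ADD R2, 3: R2=(-16)+3=-13
after ADD R5, 1: R5=2+1=3
CMP R5, 6  (cmp 3,6)
JLT top: taken
after SUB R2, 15: R2=(-13)-15=-28
after ADD R2, 3: R2=(-28)+3=-25
after ADD R5, 1: R5=3+1=4
CMP R5, 6  (cmp 4,6)
JLT top: taken
after SUB R2, 15: R2=(-25)-15=-40
after ADD R2, 3: R2=(-40)+3=-37
after ADD R5, 1: R5=4+1=5
CMP R5, 6  (cmp 5,6)
JLT top: taken
after SUB R2, 15: R2=(-37)-15=-52
after ADD R2, 3: R2=(-52)+3=-49
after ADD R5, 1: R5=5+1=6
CMP R5, 6  (cmp 6,6)
JLT top: not taken
halt.

-49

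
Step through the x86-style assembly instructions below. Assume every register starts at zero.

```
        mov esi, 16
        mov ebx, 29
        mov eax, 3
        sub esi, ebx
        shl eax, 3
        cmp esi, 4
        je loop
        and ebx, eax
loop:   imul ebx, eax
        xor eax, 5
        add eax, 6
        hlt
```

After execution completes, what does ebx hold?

576

after mov esi, 16: esi=16
after mov ebx, 29: ebx=29
after mov eax, 3: eax=3
after sub esi, ebx: esi=16-29=-13
after shl eax, 3: eax=3<<3=24
cmp esi, 4  (cmp -13,4)
je loop: not taken
after and ebx, eax: ebx=29&24=24
after imul ebx, eax: ebx=24*24=576
after xor eax, 5: eax=24^5=29
after add eax, 6: eax=29+6=35
halt.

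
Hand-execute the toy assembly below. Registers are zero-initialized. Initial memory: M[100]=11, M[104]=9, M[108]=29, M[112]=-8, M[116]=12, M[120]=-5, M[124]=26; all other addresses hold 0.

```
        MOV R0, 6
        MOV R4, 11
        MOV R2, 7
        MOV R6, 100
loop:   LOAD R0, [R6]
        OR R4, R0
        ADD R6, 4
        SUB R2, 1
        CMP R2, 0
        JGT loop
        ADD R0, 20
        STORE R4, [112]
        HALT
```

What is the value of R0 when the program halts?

R0=6
R4=11
R2=7
R6=100
R0=M[100]=11
R4=11|11=11
R6=100+4=104
R2=7-1=6
CMP R2, 0  (cmp 6,0)
JGT loop: taken
R0=M[104]=9
R4=11|9=11
R6=104+4=108
R2=6-1=5
CMP R2, 0  (cmp 5,0)
JGT loop: taken
R0=M[108]=29
R4=11|29=31
R6=108+4=112
R2=5-1=4
CMP R2, 0  (cmp 4,0)
JGT loop: taken
R0=M[112]=-8
R4=31|(-8)=-1
R6=112+4=116
R2=4-1=3
CMP R2, 0  (cmp 3,0)
JGT loop: taken
R0=M[116]=12
R4=(-1)|12=-1
R6=116+4=120
R2=3-1=2
CMP R2, 0  (cmp 2,0)
JGT loop: taken
R0=M[120]=-5
R4=(-1)|(-5)=-1
R6=120+4=124
R2=2-1=1
CMP R2, 0  (cmp 1,0)
JGT loop: taken
R0=M[124]=26
R4=(-1)|26=-1
R6=124+4=128
R2=1-1=0
CMP R2, 0  (cmp 0,0)
JGT loop: not taken
R0=26+20=46
STORE R4, [112] → M[112]=-1
halt.

46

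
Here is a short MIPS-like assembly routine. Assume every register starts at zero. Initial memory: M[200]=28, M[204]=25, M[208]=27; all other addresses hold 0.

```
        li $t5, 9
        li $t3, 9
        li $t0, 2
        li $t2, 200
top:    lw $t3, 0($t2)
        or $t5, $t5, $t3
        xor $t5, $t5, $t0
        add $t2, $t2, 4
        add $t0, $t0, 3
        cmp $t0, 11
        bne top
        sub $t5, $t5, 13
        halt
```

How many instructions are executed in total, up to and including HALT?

$t5=9
$t3=9
$t0=2
$t2=200
$t3=M[200]=28
$t5=9|28=29
$t5=29^2=31
$t2=200+4=204
$t0=2+3=5
cmp $t0, 11  (cmp 5,11)
bne top: taken
$t3=M[204]=25
$t5=31|25=31
$t5=31^5=26
$t2=204+4=208
$t0=5+3=8
cmp $t0, 11  (cmp 8,11)
bne top: taken
$t3=M[208]=27
$t5=26|27=27
$t5=27^8=19
$t2=208+4=212
$t0=8+3=11
cmp $t0, 11  (cmp 11,11)
bne top: not taken
$t5=19-13=6
halt.
Total executed instructions: 27.

27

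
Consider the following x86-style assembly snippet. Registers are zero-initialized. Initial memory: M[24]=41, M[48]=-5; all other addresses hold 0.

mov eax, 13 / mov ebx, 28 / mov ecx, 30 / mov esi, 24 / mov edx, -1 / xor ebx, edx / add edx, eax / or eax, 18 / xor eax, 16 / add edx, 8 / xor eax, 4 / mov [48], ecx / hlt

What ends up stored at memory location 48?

30

mov eax, 13 → eax=13
mov ebx, 28 → ebx=28
mov ecx, 30 → ecx=30
mov esi, 24 → esi=24
mov edx, -1 → edx=-1
xor ebx, edx → ebx=28^(-1)=-29
add edx, eax → edx=(-1)+13=12
or eax, 18 → eax=13|18=31
xor eax, 16 → eax=31^16=15
add edx, 8 → edx=12+8=20
xor eax, 4 → eax=15^4=11
mov [48], ecx → M[48]=30
halt.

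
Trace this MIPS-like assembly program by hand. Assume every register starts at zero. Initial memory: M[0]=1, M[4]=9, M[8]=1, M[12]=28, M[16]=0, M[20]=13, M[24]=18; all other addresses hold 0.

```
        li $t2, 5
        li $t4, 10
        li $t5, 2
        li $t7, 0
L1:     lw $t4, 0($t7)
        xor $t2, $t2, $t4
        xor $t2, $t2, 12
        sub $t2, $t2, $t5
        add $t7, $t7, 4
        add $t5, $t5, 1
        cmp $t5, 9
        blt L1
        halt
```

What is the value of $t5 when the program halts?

9

after li $t2, 5: $t2=5
after li $t4, 10: $t4=10
after li $t5, 2: $t5=2
after li $t7, 0: $t7=0
after lw $t4, 0($t7): $t4=M[0]=1
after xor $t2, $t2, $t4: $t2=5^1=4
after xor $t2, $t2, 12: $t2=4^12=8
after sub $t2, $t2, $t5: $t2=8-2=6
after add $t7, $t7, 4: $t7=0+4=4
after add $t5, $t5, 1: $t5=2+1=3
cmp $t5, 9  (cmp 3,9)
blt L1: taken
after lw $t4, 0($t7): $t4=M[4]=9
after xor $t2, $t2, $t4: $t2=6^9=15
after xor $t2, $t2, 12: $t2=15^12=3
after sub $t2, $t2, $t5: $t2=3-3=0
after add $t7, $t7, 4: $t7=4+4=8
after add $t5, $t5, 1: $t5=3+1=4
cmp $t5, 9  (cmp 4,9)
blt L1: taken
after lw $t4, 0($t7): $t4=M[8]=1
after xor $t2, $t2, $t4: $t2=0^1=1
after xor $t2, $t2, 12: $t2=1^12=13
after sub $t2, $t2, $t5: $t2=13-4=9
after add $t7, $t7, 4: $t7=8+4=12
after add $t5, $t5, 1: $t5=4+1=5
cmp $t5, 9  (cmp 5,9)
blt L1: taken
after lw $t4, 0($t7): $t4=M[12]=28
after xor $t2, $t2, $t4: $t2=9^28=21
after xor $t2, $t2, 12: $t2=21^12=25
after sub $t2, $t2, $t5: $t2=25-5=20
after add $t7, $t7, 4: $t7=12+4=16
after add $t5, $t5, 1: $t5=5+1=6
cmp $t5, 9  (cmp 6,9)
blt L1: taken
after lw $t4, 0($t7): $t4=M[16]=0
after xor $t2, $t2, $t4: $t2=20^0=20
after xor $t2, $t2, 12: $t2=20^12=24
after sub $t2, $t2, $t5: $t2=24-6=18
after add $t7, $t7, 4: $t7=16+4=20
after add $t5, $t5, 1: $t5=6+1=7
cmp $t5, 9  (cmp 7,9)
blt L1: taken
after lw $t4, 0($t7): $t4=M[20]=13
after xor $t2, $t2, $t4: $t2=18^13=31
after xor $t2, $t2, 12: $t2=31^12=19
after sub $t2, $t2, $t5: $t2=19-7=12
after add $t7, $t7, 4: $t7=20+4=24
after add $t5, $t5, 1: $t5=7+1=8
cmp $t5, 9  (cmp 8,9)
blt L1: taken
after lw $t4, 0($t7): $t4=M[24]=18
after xor $t2, $t2, $t4: $t2=12^18=30
after xor $t2, $t2, 12: $t2=30^12=18
after sub $t2, $t2, $t5: $t2=18-8=10
after add $t7, $t7, 4: $t7=24+4=28
after add $t5, $t5, 1: $t5=8+1=9
cmp $t5, 9  (cmp 9,9)
blt L1: not taken
halt.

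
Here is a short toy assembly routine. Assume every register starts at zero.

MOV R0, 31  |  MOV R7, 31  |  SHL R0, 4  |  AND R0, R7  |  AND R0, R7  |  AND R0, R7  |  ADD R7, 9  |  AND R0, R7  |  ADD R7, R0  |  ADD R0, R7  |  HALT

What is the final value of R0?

R0=31
R7=31
R0=31<<4=496
R0=496&31=16
R0=16&31=16
R0=16&31=16
R7=31+9=40
R0=16&40=0
R7=40+0=40
R0=0+40=40
halt.

40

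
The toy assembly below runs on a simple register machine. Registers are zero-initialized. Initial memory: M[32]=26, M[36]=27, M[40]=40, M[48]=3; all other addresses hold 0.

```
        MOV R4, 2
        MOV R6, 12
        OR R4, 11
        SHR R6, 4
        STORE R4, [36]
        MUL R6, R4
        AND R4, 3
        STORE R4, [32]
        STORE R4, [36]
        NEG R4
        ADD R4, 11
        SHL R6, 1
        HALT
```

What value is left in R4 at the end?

MOV R4, 2 → R4=2
MOV R6, 12 → R6=12
OR R4, 11 → R4=2|11=11
SHR R6, 4 → R6=12>>4=0
STORE R4, [36] → M[36]=11
MUL R6, R4 → R6=0*11=0
AND R4, 3 → R4=11&3=3
STORE R4, [32] → M[32]=3
STORE R4, [36] → M[36]=3
NEG R4 → R4=-(3)=-3
ADD R4, 11 → R4=(-3)+11=8
SHL R6, 1 → R6=0<<1=0
halt.

8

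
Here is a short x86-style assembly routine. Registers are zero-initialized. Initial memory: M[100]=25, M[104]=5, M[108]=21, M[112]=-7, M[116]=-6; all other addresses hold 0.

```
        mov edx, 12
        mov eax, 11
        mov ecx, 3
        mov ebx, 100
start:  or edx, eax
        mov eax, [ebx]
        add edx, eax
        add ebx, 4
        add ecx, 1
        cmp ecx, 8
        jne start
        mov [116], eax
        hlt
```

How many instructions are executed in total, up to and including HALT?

41

edx=12
eax=11
ecx=3
ebx=100
edx=12|11=15
eax=M[100]=25
edx=15+25=40
ebx=100+4=104
ecx=3+1=4
cmp ecx, 8  (cmp 4,8)
jne start: taken
edx=40|25=57
eax=M[104]=5
edx=57+5=62
ebx=104+4=108
ecx=4+1=5
cmp ecx, 8  (cmp 5,8)
jne start: taken
edx=62|5=63
eax=M[108]=21
edx=63+21=84
ebx=108+4=112
ecx=5+1=6
cmp ecx, 8  (cmp 6,8)
jne start: taken
edx=84|21=85
eax=M[112]=-7
edx=85+(-7)=78
ebx=112+4=116
ecx=6+1=7
cmp ecx, 8  (cmp 7,8)
jne start: taken
edx=78|(-7)=-1
eax=M[116]=-6
edx=(-1)+(-6)=-7
ebx=116+4=120
ecx=7+1=8
cmp ecx, 8  (cmp 8,8)
jne start: not taken
mov [116], eax → M[116]=-6
halt.
Total executed instructions: 41.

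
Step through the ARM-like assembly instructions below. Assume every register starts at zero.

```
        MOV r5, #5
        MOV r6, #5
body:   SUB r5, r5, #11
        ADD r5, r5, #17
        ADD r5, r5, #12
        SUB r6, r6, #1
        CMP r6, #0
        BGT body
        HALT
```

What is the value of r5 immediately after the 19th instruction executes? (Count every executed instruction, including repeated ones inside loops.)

r5=5
r6=5
r5=5-11=-6
r5=(-6)+17=11
r5=11+12=23
r6=5-1=4
CMP r6, #0  (cmp 4,0)
BGT body: taken
r5=23-11=12
r5=12+17=29
r5=29+12=41
r6=4-1=3
CMP r6, #0  (cmp 3,0)
BGT body: taken
r5=41-11=30
r5=30+17=47
r5=47+12=59
r6=3-1=2
CMP r6, #0  (cmp 2,0)
After step 19: r5 = 59.

59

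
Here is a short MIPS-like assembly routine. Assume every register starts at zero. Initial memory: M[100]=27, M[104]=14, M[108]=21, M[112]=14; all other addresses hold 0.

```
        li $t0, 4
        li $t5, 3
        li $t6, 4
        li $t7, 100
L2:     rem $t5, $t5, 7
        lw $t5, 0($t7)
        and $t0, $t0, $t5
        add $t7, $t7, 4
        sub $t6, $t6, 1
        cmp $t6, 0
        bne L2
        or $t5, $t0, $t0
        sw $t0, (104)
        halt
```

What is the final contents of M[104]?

$t0=4
$t5=3
$t6=4
$t7=100
$t5=3%7=3
$t5=M[100]=27
$t0=4&27=0
$t7=100+4=104
$t6=4-1=3
cmp $t6, 0  (cmp 3,0)
bne L2: taken
$t5=27%7=6
$t5=M[104]=14
$t0=0&14=0
$t7=104+4=108
$t6=3-1=2
cmp $t6, 0  (cmp 2,0)
bne L2: taken
$t5=14%7=0
$t5=M[108]=21
$t0=0&21=0
$t7=108+4=112
$t6=2-1=1
cmp $t6, 0  (cmp 1,0)
bne L2: taken
$t5=21%7=0
$t5=M[112]=14
$t0=0&14=0
$t7=112+4=116
$t6=1-1=0
cmp $t6, 0  (cmp 0,0)
bne L2: not taken
$t5=0|0=0
sw $t0, (104) → M[104]=0
halt.

0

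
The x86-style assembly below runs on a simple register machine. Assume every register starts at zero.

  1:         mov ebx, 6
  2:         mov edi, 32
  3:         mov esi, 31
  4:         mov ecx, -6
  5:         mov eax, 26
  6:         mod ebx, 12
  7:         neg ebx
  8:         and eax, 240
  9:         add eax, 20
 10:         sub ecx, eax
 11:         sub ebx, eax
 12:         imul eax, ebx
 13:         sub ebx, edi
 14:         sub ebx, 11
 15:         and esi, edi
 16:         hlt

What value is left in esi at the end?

ebx=6
edi=32
esi=31
ecx=-6
eax=26
ebx=6%12=6
ebx=-(6)=-6
eax=26&240=16
eax=16+20=36
ecx=(-6)-36=-42
ebx=(-6)-36=-42
eax=36*(-42)=-1512
ebx=(-42)-32=-74
ebx=(-74)-11=-85
esi=31&32=0
halt.

0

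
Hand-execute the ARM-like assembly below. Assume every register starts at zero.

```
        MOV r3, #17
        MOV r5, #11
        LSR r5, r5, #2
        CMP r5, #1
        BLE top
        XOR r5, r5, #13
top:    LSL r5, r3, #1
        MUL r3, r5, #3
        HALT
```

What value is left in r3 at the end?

102

r3=17
r5=11
r5=11>>2=2
CMP r5, #1  (cmp 2,1)
BLE top: not taken
r5=2^13=15
r5=17<<1=34
r3=34*3=102
halt.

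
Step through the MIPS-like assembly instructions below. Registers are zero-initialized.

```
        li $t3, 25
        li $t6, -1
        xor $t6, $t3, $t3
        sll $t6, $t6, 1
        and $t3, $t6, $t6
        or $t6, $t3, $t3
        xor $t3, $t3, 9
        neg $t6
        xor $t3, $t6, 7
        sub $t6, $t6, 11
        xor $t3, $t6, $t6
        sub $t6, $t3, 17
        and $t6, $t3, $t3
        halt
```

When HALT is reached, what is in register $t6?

0

li $t3, 25 → $t3=25
li $t6, -1 → $t6=-1
xor $t6, $t3, $t3 → $t6=25^25=0
sll $t6, $t6, 1 → $t6=0<<1=0
and $t3, $t6, $t6 → $t3=0&0=0
or $t6, $t3, $t3 → $t6=0|0=0
xor $t3, $t3, 9 → $t3=0^9=9
neg $t6 → $t6=-(0)=0
xor $t3, $t6, 7 → $t3=0^7=7
sub $t6, $t6, 11 → $t6=0-11=-11
xor $t3, $t6, $t6 → $t3=(-11)^(-11)=0
sub $t6, $t3, 17 → $t6=0-17=-17
and $t6, $t3, $t3 → $t6=0&0=0
halt.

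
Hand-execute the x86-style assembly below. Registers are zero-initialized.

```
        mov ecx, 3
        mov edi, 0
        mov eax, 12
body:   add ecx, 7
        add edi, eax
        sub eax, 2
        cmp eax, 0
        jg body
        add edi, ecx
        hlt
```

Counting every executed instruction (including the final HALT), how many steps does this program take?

35

after mov ecx, 3: ecx=3
after mov edi, 0: edi=0
after mov eax, 12: eax=12
after add ecx, 7: ecx=3+7=10
after add edi, eax: edi=0+12=12
after sub eax, 2: eax=12-2=10
cmp eax, 0  (cmp 10,0)
jg body: taken
after add ecx, 7: ecx=10+7=17
after add edi, eax: edi=12+10=22
after sub eax, 2: eax=10-2=8
cmp eax, 0  (cmp 8,0)
jg body: taken
after add ecx, 7: ecx=17+7=24
after add edi, eax: edi=22+8=30
after sub eax, 2: eax=8-2=6
cmp eax, 0  (cmp 6,0)
jg body: taken
after add ecx, 7: ecx=24+7=31
after add edi, eax: edi=30+6=36
after sub eax, 2: eax=6-2=4
cmp eax, 0  (cmp 4,0)
jg body: taken
after add ecx, 7: ecx=31+7=38
after add edi, eax: edi=36+4=40
after sub eax, 2: eax=4-2=2
cmp eax, 0  (cmp 2,0)
jg body: taken
after add ecx, 7: ecx=38+7=45
after add edi, eax: edi=40+2=42
after sub eax, 2: eax=2-2=0
cmp eax, 0  (cmp 0,0)
jg body: not taken
after add edi, ecx: edi=42+45=87
halt.
Total executed instructions: 35.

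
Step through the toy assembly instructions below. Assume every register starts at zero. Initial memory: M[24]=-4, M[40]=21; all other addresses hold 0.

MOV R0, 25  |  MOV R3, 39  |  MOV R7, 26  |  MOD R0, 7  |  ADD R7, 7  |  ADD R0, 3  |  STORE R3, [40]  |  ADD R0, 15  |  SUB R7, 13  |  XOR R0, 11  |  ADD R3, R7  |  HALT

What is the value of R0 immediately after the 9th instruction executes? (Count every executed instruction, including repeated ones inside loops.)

22

after MOV R0, 25: R0=25
after MOV R3, 39: R3=39
after MOV R7, 26: R7=26
after MOD R0, 7: R0=25%7=4
after ADD R7, 7: R7=26+7=33
after ADD R0, 3: R0=4+3=7
STORE R3, [40] → M[40]=39
after ADD R0, 15: R0=7+15=22
after SUB R7, 13: R7=33-13=20
After step 9: R0 = 22.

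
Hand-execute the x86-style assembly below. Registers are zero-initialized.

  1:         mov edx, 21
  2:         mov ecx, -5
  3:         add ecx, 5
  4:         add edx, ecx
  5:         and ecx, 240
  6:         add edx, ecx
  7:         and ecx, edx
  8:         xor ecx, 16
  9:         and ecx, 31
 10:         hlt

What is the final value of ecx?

after mov edx, 21: edx=21
after mov ecx, -5: ecx=-5
after add ecx, 5: ecx=(-5)+5=0
after add edx, ecx: edx=21+0=21
after and ecx, 240: ecx=0&240=0
after add edx, ecx: edx=21+0=21
after and ecx, edx: ecx=0&21=0
after xor ecx, 16: ecx=0^16=16
after and ecx, 31: ecx=16&31=16
halt.

16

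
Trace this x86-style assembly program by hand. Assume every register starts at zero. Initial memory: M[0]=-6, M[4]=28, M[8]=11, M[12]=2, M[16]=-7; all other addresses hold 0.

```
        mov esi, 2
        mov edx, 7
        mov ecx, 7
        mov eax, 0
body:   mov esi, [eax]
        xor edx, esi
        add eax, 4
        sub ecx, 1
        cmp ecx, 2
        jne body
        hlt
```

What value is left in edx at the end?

17

esi=2
edx=7
ecx=7
eax=0
esi=M[0]=-6
edx=7^(-6)=-3
eax=0+4=4
ecx=7-1=6
cmp ecx, 2  (cmp 6,2)
jne body: taken
esi=M[4]=28
edx=(-3)^28=-31
eax=4+4=8
ecx=6-1=5
cmp ecx, 2  (cmp 5,2)
jne body: taken
esi=M[8]=11
edx=(-31)^11=-22
eax=8+4=12
ecx=5-1=4
cmp ecx, 2  (cmp 4,2)
jne body: taken
esi=M[12]=2
edx=(-22)^2=-24
eax=12+4=16
ecx=4-1=3
cmp ecx, 2  (cmp 3,2)
jne body: taken
esi=M[16]=-7
edx=(-24)^(-7)=17
eax=16+4=20
ecx=3-1=2
cmp ecx, 2  (cmp 2,2)
jne body: not taken
halt.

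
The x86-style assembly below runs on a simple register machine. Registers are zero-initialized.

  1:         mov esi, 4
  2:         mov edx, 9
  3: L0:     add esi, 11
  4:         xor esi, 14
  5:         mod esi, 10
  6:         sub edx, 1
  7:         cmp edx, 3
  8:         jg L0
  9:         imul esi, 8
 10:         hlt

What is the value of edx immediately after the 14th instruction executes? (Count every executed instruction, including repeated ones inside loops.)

7

mov esi, 4 → esi=4
mov edx, 9 → edx=9
add esi, 11 → esi=4+11=15
xor esi, 14 → esi=15^14=1
mod esi, 10 → esi=1%10=1
sub edx, 1 → edx=9-1=8
cmp edx, 3  (cmp 8,3)
jg L0: taken
add esi, 11 → esi=1+11=12
xor esi, 14 → esi=12^14=2
mod esi, 10 → esi=2%10=2
sub edx, 1 → edx=8-1=7
cmp edx, 3  (cmp 7,3)
jg L0: taken
After step 14: edx = 7.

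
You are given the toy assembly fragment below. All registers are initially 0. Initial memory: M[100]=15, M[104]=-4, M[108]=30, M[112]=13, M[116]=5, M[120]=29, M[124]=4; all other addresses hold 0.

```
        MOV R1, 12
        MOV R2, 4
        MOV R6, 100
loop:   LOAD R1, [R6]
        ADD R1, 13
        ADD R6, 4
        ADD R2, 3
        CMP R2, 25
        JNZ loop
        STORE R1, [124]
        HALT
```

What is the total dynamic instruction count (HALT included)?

47

R1=12
R2=4
R6=100
R1=M[100]=15
R1=15+13=28
R6=100+4=104
R2=4+3=7
CMP R2, 25  (cmp 7,25)
JNZ loop: taken
R1=M[104]=-4
R1=(-4)+13=9
R6=104+4=108
R2=7+3=10
CMP R2, 25  (cmp 10,25)
JNZ loop: taken
R1=M[108]=30
R1=30+13=43
R6=108+4=112
R2=10+3=13
CMP R2, 25  (cmp 13,25)
JNZ loop: taken
R1=M[112]=13
R1=13+13=26
R6=112+4=116
R2=13+3=16
CMP R2, 25  (cmp 16,25)
JNZ loop: taken
R1=M[116]=5
R1=5+13=18
R6=116+4=120
R2=16+3=19
CMP R2, 25  (cmp 19,25)
JNZ loop: taken
R1=M[120]=29
R1=29+13=42
R6=120+4=124
R2=19+3=22
CMP R2, 25  (cmp 22,25)
JNZ loop: taken
R1=M[124]=4
R1=4+13=17
R6=124+4=128
R2=22+3=25
CMP R2, 25  (cmp 25,25)
JNZ loop: not taken
STORE R1, [124] → M[124]=17
halt.
Total executed instructions: 47.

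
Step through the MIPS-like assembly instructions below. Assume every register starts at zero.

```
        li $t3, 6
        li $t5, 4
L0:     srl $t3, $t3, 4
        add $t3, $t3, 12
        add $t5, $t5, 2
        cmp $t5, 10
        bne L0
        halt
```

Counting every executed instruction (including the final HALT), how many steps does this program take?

18

li $t3, 6 → $t3=6
li $t5, 4 → $t5=4
srl $t3, $t3, 4 → $t3=6>>4=0
add $t3, $t3, 12 → $t3=0+12=12
add $t5, $t5, 2 → $t5=4+2=6
cmp $t5, 10  (cmp 6,10)
bne L0: taken
srl $t3, $t3, 4 → $t3=12>>4=0
add $t3, $t3, 12 → $t3=0+12=12
add $t5, $t5, 2 → $t5=6+2=8
cmp $t5, 10  (cmp 8,10)
bne L0: taken
srl $t3, $t3, 4 → $t3=12>>4=0
add $t3, $t3, 12 → $t3=0+12=12
add $t5, $t5, 2 → $t5=8+2=10
cmp $t5, 10  (cmp 10,10)
bne L0: not taken
halt.
Total executed instructions: 18.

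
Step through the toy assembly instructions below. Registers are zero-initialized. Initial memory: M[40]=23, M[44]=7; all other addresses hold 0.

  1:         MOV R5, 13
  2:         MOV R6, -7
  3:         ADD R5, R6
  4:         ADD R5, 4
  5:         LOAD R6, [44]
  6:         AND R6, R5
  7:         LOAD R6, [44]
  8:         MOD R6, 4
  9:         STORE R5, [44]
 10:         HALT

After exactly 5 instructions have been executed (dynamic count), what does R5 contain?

10

MOV R5, 13 → R5=13
MOV R6, -7 → R6=-7
ADD R5, R6 → R5=13+(-7)=6
ADD R5, 4 → R5=6+4=10
LOAD R6, [44] → R6=M[44]=7
After step 5: R5 = 10.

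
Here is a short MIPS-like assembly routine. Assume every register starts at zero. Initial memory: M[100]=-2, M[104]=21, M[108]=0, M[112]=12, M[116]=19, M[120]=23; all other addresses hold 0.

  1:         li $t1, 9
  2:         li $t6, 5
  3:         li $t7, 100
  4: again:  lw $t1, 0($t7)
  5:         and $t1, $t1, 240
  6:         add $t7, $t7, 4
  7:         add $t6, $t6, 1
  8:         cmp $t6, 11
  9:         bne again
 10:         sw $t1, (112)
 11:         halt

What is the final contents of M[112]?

16

li $t1, 9 → $t1=9
li $t6, 5 → $t6=5
li $t7, 100 → $t7=100
lw $t1, 0($t7) → $t1=M[100]=-2
and $t1, $t1, 240 → $t1=(-2)&240=240
add $t7, $t7, 4 → $t7=100+4=104
add $t6, $t6, 1 → $t6=5+1=6
cmp $t6, 11  (cmp 6,11)
bne again: taken
lw $t1, 0($t7) → $t1=M[104]=21
and $t1, $t1, 240 → $t1=21&240=16
add $t7, $t7, 4 → $t7=104+4=108
add $t6, $t6, 1 → $t6=6+1=7
cmp $t6, 11  (cmp 7,11)
bne again: taken
lw $t1, 0($t7) → $t1=M[108]=0
and $t1, $t1, 240 → $t1=0&240=0
add $t7, $t7, 4 → $t7=108+4=112
add $t6, $t6, 1 → $t6=7+1=8
cmp $t6, 11  (cmp 8,11)
bne again: taken
lw $t1, 0($t7) → $t1=M[112]=12
and $t1, $t1, 240 → $t1=12&240=0
add $t7, $t7, 4 → $t7=112+4=116
add $t6, $t6, 1 → $t6=8+1=9
cmp $t6, 11  (cmp 9,11)
bne again: taken
lw $t1, 0($t7) → $t1=M[116]=19
and $t1, $t1, 240 → $t1=19&240=16
add $t7, $t7, 4 → $t7=116+4=120
add $t6, $t6, 1 → $t6=9+1=10
cmp $t6, 11  (cmp 10,11)
bne again: taken
lw $t1, 0($t7) → $t1=M[120]=23
and $t1, $t1, 240 → $t1=23&240=16
add $t7, $t7, 4 → $t7=120+4=124
add $t6, $t6, 1 → $t6=10+1=11
cmp $t6, 11  (cmp 11,11)
bne again: not taken
sw $t1, (112) → M[112]=16
halt.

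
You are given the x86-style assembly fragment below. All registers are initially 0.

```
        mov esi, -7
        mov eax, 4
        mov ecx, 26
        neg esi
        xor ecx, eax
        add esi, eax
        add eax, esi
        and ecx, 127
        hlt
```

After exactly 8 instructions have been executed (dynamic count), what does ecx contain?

esi=-7
eax=4
ecx=26
esi=-(-7)=7
ecx=26^4=30
esi=7+4=11
eax=4+11=15
ecx=30&127=30
After step 8: ecx = 30.

30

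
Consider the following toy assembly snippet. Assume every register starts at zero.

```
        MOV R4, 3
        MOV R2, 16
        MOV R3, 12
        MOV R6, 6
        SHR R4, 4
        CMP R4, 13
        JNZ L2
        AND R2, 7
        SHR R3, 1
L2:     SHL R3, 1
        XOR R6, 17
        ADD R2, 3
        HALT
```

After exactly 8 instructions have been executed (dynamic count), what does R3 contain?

24

MOV R4, 3 → R4=3
MOV R2, 16 → R2=16
MOV R3, 12 → R3=12
MOV R6, 6 → R6=6
SHR R4, 4 → R4=3>>4=0
CMP R4, 13  (cmp 0,13)
JNZ L2: taken
SHL R3, 1 → R3=12<<1=24
After step 8: R3 = 24.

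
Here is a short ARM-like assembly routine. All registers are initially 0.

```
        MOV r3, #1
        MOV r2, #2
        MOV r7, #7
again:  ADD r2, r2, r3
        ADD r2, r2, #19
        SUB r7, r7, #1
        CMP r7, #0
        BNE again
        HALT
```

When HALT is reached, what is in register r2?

MOV r3, #1 → r3=1
MOV r2, #2 → r2=2
MOV r7, #7 → r7=7
ADD r2, r2, r3 → r2=2+1=3
ADD r2, r2, #19 → r2=3+19=22
SUB r7, r7, #1 → r7=7-1=6
CMP r7, #0  (cmp 6,0)
BNE again: taken
ADD r2, r2, r3 → r2=22+1=23
ADD r2, r2, #19 → r2=23+19=42
SUB r7, r7, #1 → r7=6-1=5
CMP r7, #0  (cmp 5,0)
BNE again: taken
ADD r2, r2, r3 → r2=42+1=43
ADD r2, r2, #19 → r2=43+19=62
SUB r7, r7, #1 → r7=5-1=4
CMP r7, #0  (cmp 4,0)
BNE again: taken
ADD r2, r2, r3 → r2=62+1=63
ADD r2, r2, #19 → r2=63+19=82
SUB r7, r7, #1 → r7=4-1=3
CMP r7, #0  (cmp 3,0)
BNE again: taken
ADD r2, r2, r3 → r2=82+1=83
ADD r2, r2, #19 → r2=83+19=102
SUB r7, r7, #1 → r7=3-1=2
CMP r7, #0  (cmp 2,0)
BNE again: taken
ADD r2, r2, r3 → r2=102+1=103
ADD r2, r2, #19 → r2=103+19=122
SUB r7, r7, #1 → r7=2-1=1
CMP r7, #0  (cmp 1,0)
BNE again: taken
ADD r2, r2, r3 → r2=122+1=123
ADD r2, r2, #19 → r2=123+19=142
SUB r7, r7, #1 → r7=1-1=0
CMP r7, #0  (cmp 0,0)
BNE again: not taken
halt.

142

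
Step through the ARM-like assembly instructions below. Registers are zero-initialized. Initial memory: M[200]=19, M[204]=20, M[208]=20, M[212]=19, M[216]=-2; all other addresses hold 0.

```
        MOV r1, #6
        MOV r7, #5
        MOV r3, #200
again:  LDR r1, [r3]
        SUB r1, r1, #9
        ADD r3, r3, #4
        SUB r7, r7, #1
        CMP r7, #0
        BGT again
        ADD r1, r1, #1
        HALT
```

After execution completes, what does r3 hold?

220

MOV r1, #6 → r1=6
MOV r7, #5 → r7=5
MOV r3, #200 → r3=200
LDR r1, [r3] → r1=M[200]=19
SUB r1, r1, #9 → r1=19-9=10
ADD r3, r3, #4 → r3=200+4=204
SUB r7, r7, #1 → r7=5-1=4
CMP r7, #0  (cmp 4,0)
BGT again: taken
LDR r1, [r3] → r1=M[204]=20
SUB r1, r1, #9 → r1=20-9=11
ADD r3, r3, #4 → r3=204+4=208
SUB r7, r7, #1 → r7=4-1=3
CMP r7, #0  (cmp 3,0)
BGT again: taken
LDR r1, [r3] → r1=M[208]=20
SUB r1, r1, #9 → r1=20-9=11
ADD r3, r3, #4 → r3=208+4=212
SUB r7, r7, #1 → r7=3-1=2
CMP r7, #0  (cmp 2,0)
BGT again: taken
LDR r1, [r3] → r1=M[212]=19
SUB r1, r1, #9 → r1=19-9=10
ADD r3, r3, #4 → r3=212+4=216
SUB r7, r7, #1 → r7=2-1=1
CMP r7, #0  (cmp 1,0)
BGT again: taken
LDR r1, [r3] → r1=M[216]=-2
SUB r1, r1, #9 → r1=(-2)-9=-11
ADD r3, r3, #4 → r3=216+4=220
SUB r7, r7, #1 → r7=1-1=0
CMP r7, #0  (cmp 0,0)
BGT again: not taken
ADD r1, r1, #1 → r1=(-11)+1=-10
halt.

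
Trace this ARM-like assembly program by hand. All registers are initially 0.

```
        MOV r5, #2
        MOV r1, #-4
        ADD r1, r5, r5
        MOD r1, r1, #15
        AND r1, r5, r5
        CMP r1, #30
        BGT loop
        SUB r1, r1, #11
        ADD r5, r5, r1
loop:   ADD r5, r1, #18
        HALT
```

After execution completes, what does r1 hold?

MOV r5, #2 → r5=2
MOV r1, #-4 → r1=-4
ADD r1, r5, r5 → r1=2+2=4
MOD r1, r1, #15 → r1=4%15=4
AND r1, r5, r5 → r1=2&2=2
CMP r1, #30  (cmp 2,30)
BGT loop: not taken
SUB r1, r1, #11 → r1=2-11=-9
ADD r5, r5, r1 → r5=2+(-9)=-7
ADD r5, r1, #18 → r5=(-9)+18=9
halt.

-9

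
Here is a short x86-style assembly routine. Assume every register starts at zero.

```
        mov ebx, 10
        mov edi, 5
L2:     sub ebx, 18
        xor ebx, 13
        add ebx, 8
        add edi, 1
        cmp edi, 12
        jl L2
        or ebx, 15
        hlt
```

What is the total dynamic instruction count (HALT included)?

46

after mov ebx, 10: ebx=10
after mov edi, 5: edi=5
after sub ebx, 18: ebx=10-18=-8
after xor ebx, 13: ebx=(-8)^13=-11
after add ebx, 8: ebx=(-11)+8=-3
after add edi, 1: edi=5+1=6
cmp edi, 12  (cmp 6,12)
jl L2: taken
after sub ebx, 18: ebx=(-3)-18=-21
after xor ebx, 13: ebx=(-21)^13=-26
after add ebx, 8: ebx=(-26)+8=-18
after add edi, 1: edi=6+1=7
cmp edi, 12  (cmp 7,12)
jl L2: taken
after sub ebx, 18: ebx=(-18)-18=-36
after xor ebx, 13: ebx=(-36)^13=-47
after add ebx, 8: ebx=(-47)+8=-39
after add edi, 1: edi=7+1=8
cmp edi, 12  (cmp 8,12)
jl L2: taken
after sub ebx, 18: ebx=(-39)-18=-57
after xor ebx, 13: ebx=(-57)^13=-54
after add ebx, 8: ebx=(-54)+8=-46
after add edi, 1: edi=8+1=9
cmp edi, 12  (cmp 9,12)
jl L2: taken
after sub ebx, 18: ebx=(-46)-18=-64
after xor ebx, 13: ebx=(-64)^13=-51
after add ebx, 8: ebx=(-51)+8=-43
after add edi, 1: edi=9+1=10
cmp edi, 12  (cmp 10,12)
jl L2: taken
after sub ebx, 18: ebx=(-43)-18=-61
after xor ebx, 13: ebx=(-61)^13=-50
after add ebx, 8: ebx=(-50)+8=-42
after add edi, 1: edi=10+1=11
cmp edi, 12  (cmp 11,12)
jl L2: taken
after sub ebx, 18: ebx=(-42)-18=-60
after xor ebx, 13: ebx=(-60)^13=-55
after add ebx, 8: ebx=(-55)+8=-47
after add edi, 1: edi=11+1=12
cmp edi, 12  (cmp 12,12)
jl L2: not taken
after or ebx, 15: ebx=(-47)|15=-33
halt.
Total executed instructions: 46.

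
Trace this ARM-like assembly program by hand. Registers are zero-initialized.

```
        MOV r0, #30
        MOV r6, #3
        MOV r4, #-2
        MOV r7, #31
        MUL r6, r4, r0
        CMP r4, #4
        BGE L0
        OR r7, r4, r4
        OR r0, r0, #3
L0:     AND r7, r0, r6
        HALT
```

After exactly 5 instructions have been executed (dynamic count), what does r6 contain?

-60

r0=30
r6=3
r4=-2
r7=31
r6=(-2)*30=-60
After step 5: r6 = -60.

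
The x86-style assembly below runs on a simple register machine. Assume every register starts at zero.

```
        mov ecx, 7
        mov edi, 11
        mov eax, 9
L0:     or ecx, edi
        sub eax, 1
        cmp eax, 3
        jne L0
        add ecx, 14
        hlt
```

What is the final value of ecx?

29

ecx=7
edi=11
eax=9
ecx=7|11=15
eax=9-1=8
cmp eax, 3  (cmp 8,3)
jne L0: taken
ecx=15|11=15
eax=8-1=7
cmp eax, 3  (cmp 7,3)
jne L0: taken
ecx=15|11=15
eax=7-1=6
cmp eax, 3  (cmp 6,3)
jne L0: taken
ecx=15|11=15
eax=6-1=5
cmp eax, 3  (cmp 5,3)
jne L0: taken
ecx=15|11=15
eax=5-1=4
cmp eax, 3  (cmp 4,3)
jne L0: taken
ecx=15|11=15
eax=4-1=3
cmp eax, 3  (cmp 3,3)
jne L0: not taken
ecx=15+14=29
halt.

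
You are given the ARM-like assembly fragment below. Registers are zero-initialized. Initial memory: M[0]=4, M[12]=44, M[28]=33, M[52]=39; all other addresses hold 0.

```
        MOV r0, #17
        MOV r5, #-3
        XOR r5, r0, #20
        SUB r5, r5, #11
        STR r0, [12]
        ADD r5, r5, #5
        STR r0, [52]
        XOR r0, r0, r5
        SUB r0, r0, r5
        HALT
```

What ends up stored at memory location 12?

17

MOV r0, #17 → r0=17
MOV r5, #-3 → r5=-3
XOR r5, r0, #20 → r5=17^20=5
SUB r5, r5, #11 → r5=5-11=-6
STR r0, [12] → M[12]=17
ADD r5, r5, #5 → r5=(-6)+5=-1
STR r0, [52] → M[52]=17
XOR r0, r0, r5 → r0=17^(-1)=-18
SUB r0, r0, r5 → r0=(-18)-(-1)=-17
halt.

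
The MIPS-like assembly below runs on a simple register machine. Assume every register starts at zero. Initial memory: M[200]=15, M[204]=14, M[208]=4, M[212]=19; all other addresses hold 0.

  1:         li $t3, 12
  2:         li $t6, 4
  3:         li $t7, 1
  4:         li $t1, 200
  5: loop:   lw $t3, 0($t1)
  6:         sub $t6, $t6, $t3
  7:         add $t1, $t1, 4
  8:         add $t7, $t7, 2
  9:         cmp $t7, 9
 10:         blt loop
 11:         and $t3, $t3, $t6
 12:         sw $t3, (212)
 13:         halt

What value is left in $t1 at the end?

216

after li $t3, 12: $t3=12
after li $t6, 4: $t6=4
after li $t7, 1: $t7=1
after li $t1, 200: $t1=200
after lw $t3, 0($t1): $t3=M[200]=15
after sub $t6, $t6, $t3: $t6=4-15=-11
after add $t1, $t1, 4: $t1=200+4=204
after add $t7, $t7, 2: $t7=1+2=3
cmp $t7, 9  (cmp 3,9)
blt loop: taken
after lw $t3, 0($t1): $t3=M[204]=14
after sub $t6, $t6, $t3: $t6=(-11)-14=-25
after add $t1, $t1, 4: $t1=204+4=208
after add $t7, $t7, 2: $t7=3+2=5
cmp $t7, 9  (cmp 5,9)
blt loop: taken
after lw $t3, 0($t1): $t3=M[208]=4
after sub $t6, $t6, $t3: $t6=(-25)-4=-29
after add $t1, $t1, 4: $t1=208+4=212
after add $t7, $t7, 2: $t7=5+2=7
cmp $t7, 9  (cmp 7,9)
blt loop: taken
after lw $t3, 0($t1): $t3=M[212]=19
after sub $t6, $t6, $t3: $t6=(-29)-19=-48
after add $t1, $t1, 4: $t1=212+4=216
after add $t7, $t7, 2: $t7=7+2=9
cmp $t7, 9  (cmp 9,9)
blt loop: not taken
after and $t3, $t3, $t6: $t3=19&(-48)=16
sw $t3, (212) → M[212]=16
halt.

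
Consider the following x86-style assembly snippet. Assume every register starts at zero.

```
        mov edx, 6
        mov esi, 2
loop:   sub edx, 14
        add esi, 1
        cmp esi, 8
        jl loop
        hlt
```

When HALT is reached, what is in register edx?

after mov edx, 6: edx=6
after mov esi, 2: esi=2
after sub edx, 14: edx=6-14=-8
after add esi, 1: esi=2+1=3
cmp esi, 8  (cmp 3,8)
jl loop: taken
after sub edx, 14: edx=(-8)-14=-22
after add esi, 1: esi=3+1=4
cmp esi, 8  (cmp 4,8)
jl loop: taken
after sub edx, 14: edx=(-22)-14=-36
after add esi, 1: esi=4+1=5
cmp esi, 8  (cmp 5,8)
jl loop: taken
after sub edx, 14: edx=(-36)-14=-50
after add esi, 1: esi=5+1=6
cmp esi, 8  (cmp 6,8)
jl loop: taken
after sub edx, 14: edx=(-50)-14=-64
after add esi, 1: esi=6+1=7
cmp esi, 8  (cmp 7,8)
jl loop: taken
after sub edx, 14: edx=(-64)-14=-78
after add esi, 1: esi=7+1=8
cmp esi, 8  (cmp 8,8)
jl loop: not taken
halt.

-78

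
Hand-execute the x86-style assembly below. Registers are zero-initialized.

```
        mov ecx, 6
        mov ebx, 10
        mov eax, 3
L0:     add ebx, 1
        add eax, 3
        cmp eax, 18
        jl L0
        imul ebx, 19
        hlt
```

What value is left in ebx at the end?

ecx=6
ebx=10
eax=3
ebx=10+1=11
eax=3+3=6
cmp eax, 18  (cmp 6,18)
jl L0: taken
ebx=11+1=12
eax=6+3=9
cmp eax, 18  (cmp 9,18)
jl L0: taken
ebx=12+1=13
eax=9+3=12
cmp eax, 18  (cmp 12,18)
jl L0: taken
ebx=13+1=14
eax=12+3=15
cmp eax, 18  (cmp 15,18)
jl L0: taken
ebx=14+1=15
eax=15+3=18
cmp eax, 18  (cmp 18,18)
jl L0: not taken
ebx=15*19=285
halt.

285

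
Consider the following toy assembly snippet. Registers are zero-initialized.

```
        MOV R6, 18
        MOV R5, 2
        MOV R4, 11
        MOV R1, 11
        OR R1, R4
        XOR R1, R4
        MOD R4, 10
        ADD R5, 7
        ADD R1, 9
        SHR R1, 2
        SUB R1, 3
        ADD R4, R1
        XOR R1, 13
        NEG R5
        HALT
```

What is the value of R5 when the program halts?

-9

R6=18
R5=2
R4=11
R1=11
R1=11|11=11
R1=11^11=0
R4=11%10=1
R5=2+7=9
R1=0+9=9
R1=9>>2=2
R1=2-3=-1
R4=1+(-1)=0
R1=(-1)^13=-14
R5=-(9)=-9
halt.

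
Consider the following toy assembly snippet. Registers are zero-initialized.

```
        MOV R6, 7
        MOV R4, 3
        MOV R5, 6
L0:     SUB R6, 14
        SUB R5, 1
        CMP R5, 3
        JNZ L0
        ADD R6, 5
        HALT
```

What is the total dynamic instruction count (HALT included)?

after MOV R6, 7: R6=7
after MOV R4, 3: R4=3
after MOV R5, 6: R5=6
after SUB R6, 14: R6=7-14=-7
after SUB R5, 1: R5=6-1=5
CMP R5, 3  (cmp 5,3)
JNZ L0: taken
after SUB R6, 14: R6=(-7)-14=-21
after SUB R5, 1: R5=5-1=4
CMP R5, 3  (cmp 4,3)
JNZ L0: taken
after SUB R6, 14: R6=(-21)-14=-35
after SUB R5, 1: R5=4-1=3
CMP R5, 3  (cmp 3,3)
JNZ L0: not taken
after ADD R6, 5: R6=(-35)+5=-30
halt.
Total executed instructions: 17.

17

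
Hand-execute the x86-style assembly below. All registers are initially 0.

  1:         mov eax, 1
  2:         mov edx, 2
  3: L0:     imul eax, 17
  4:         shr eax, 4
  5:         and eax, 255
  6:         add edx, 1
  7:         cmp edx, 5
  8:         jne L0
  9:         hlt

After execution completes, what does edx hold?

after mov eax, 1: eax=1
after mov edx, 2: edx=2
after imul eax, 17: eax=1*17=17
after shr eax, 4: eax=17>>4=1
after and eax, 255: eax=1&255=1
after add edx, 1: edx=2+1=3
cmp edx, 5  (cmp 3,5)
jne L0: taken
after imul eax, 17: eax=1*17=17
after shr eax, 4: eax=17>>4=1
after and eax, 255: eax=1&255=1
after add edx, 1: edx=3+1=4
cmp edx, 5  (cmp 4,5)
jne L0: taken
after imul eax, 17: eax=1*17=17
after shr eax, 4: eax=17>>4=1
after and eax, 255: eax=1&255=1
after add edx, 1: edx=4+1=5
cmp edx, 5  (cmp 5,5)
jne L0: not taken
halt.

5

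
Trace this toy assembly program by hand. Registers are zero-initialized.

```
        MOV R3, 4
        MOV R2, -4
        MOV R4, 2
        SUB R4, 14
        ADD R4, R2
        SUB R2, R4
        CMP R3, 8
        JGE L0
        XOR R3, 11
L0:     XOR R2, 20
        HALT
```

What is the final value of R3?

15

MOV R3, 4 → R3=4
MOV R2, -4 → R2=-4
MOV R4, 2 → R4=2
SUB R4, 14 → R4=2-14=-12
ADD R4, R2 → R4=(-12)+(-4)=-16
SUB R2, R4 → R2=(-4)-(-16)=12
CMP R3, 8  (cmp 4,8)
JGE L0: not taken
XOR R3, 11 → R3=4^11=15
XOR R2, 20 → R2=12^20=24
halt.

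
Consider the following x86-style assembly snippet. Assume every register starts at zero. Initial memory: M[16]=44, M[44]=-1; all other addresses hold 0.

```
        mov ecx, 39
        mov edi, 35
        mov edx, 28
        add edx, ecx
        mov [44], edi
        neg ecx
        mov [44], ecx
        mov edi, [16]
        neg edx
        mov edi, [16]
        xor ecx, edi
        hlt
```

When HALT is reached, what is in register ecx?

-11

ecx=39
edi=35
edx=28
edx=28+39=67
mov [44], edi → M[44]=35
ecx=-(39)=-39
mov [44], ecx → M[44]=-39
edi=M[16]=44
edx=-(67)=-67
edi=M[16]=44
ecx=(-39)^44=-11
halt.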